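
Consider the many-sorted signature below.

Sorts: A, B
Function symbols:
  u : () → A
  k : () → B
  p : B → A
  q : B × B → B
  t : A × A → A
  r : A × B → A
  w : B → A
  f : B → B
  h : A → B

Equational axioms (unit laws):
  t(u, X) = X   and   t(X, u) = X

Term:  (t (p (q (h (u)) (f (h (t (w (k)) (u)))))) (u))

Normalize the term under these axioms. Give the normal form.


normal form = (p (q (h (u)) (f (h (w (k))))))

1. (t (p (q (h (u)) (f (h (t (w (k)) (u)))))) (u))  →  (p (q (h (u)) (f (h (t (w (k)) (u))))))
2. (p (q (h (u)) (f (h (t (w (k)) (u))))))  →  (p (q (h (u)) (f (h (w (k))))))


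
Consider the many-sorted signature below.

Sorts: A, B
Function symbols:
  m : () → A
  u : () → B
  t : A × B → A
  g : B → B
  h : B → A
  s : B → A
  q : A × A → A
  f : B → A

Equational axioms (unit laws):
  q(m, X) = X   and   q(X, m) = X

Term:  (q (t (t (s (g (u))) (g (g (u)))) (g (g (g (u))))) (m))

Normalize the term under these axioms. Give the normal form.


1. (q (t (t (s (g (u))) (g (g (u)))) (g (g (g (u))))) (m))  →  (t (t (s (g (u))) (g (g (u)))) (g (g (g (u)))))

normal form = (t (t (s (g (u))) (g (g (u)))) (g (g (g (u)))))


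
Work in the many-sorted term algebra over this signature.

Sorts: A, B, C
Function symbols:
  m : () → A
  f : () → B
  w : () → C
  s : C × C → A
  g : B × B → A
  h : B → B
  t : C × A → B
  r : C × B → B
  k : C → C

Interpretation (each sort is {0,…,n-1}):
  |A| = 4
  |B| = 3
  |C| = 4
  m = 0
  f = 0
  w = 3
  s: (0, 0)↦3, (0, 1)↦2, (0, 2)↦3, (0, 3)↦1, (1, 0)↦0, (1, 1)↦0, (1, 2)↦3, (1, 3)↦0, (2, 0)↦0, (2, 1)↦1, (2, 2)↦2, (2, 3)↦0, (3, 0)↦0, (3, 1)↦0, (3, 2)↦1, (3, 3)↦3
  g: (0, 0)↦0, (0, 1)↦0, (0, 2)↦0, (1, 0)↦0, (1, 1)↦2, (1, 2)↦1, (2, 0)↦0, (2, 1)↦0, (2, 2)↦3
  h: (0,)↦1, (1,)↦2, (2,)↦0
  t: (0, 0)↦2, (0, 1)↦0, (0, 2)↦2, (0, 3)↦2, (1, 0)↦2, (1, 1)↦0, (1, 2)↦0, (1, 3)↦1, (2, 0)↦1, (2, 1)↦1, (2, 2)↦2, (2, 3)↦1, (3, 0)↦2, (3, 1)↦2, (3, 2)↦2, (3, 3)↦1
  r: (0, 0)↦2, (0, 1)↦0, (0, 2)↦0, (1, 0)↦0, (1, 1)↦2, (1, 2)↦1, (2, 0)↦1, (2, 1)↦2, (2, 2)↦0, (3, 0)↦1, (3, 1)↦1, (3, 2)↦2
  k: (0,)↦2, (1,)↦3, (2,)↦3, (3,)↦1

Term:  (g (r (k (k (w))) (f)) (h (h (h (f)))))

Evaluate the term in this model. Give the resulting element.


value = 0

  w = 3
  (k (w)) = k(3,) = 1
  (k (k (w))) = k(1,) = 3
  f = 0
  (r (k (k (w))) (f)) = r(3, 0) = 1
  f = 0
  (h (f)) = h(0,) = 1
  (h (h (f))) = h(1,) = 2
  (h (h (h (f)))) = h(2,) = 0
  (g (r (k (k (w))) (f)) (h (h (h (f))))) = g(1, 0) = 0


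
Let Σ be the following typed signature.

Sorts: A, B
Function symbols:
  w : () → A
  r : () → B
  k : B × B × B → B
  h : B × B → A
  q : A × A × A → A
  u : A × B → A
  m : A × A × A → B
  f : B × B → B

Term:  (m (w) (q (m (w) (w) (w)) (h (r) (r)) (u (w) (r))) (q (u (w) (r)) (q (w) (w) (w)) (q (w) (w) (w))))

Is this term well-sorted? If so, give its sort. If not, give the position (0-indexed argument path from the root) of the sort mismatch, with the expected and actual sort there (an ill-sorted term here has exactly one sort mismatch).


ill-sorted at position [1, 0]: expected A, got B

  (w) : A
      (w) : A
      (w) : A
      (w) : A
    (m (w) (w) (w)) : B
      (r) : B
      (r) : B
    (h (r) (r)) : A
      (w) : A
      (r) : B
    (u (w) (r)) : A
  (q (m (w) (w) (w)) (h (r) (r)) (u (w) (r))) : ✗ arg 0 at [1, 0] has sort B, expected A
      (w) : A
      (r) : B
    (u (w) (r)) : A
      (w) : A
      (w) : A
      (w) : A
    (q (w) (w) (w)) : A
      (w) : A
      (w) : A
      (w) : A
    (q (w) (w) (w)) : A
  (q (u (w) (r)) (q (w) (w) (w)) (q (w) (w) (w))) : A


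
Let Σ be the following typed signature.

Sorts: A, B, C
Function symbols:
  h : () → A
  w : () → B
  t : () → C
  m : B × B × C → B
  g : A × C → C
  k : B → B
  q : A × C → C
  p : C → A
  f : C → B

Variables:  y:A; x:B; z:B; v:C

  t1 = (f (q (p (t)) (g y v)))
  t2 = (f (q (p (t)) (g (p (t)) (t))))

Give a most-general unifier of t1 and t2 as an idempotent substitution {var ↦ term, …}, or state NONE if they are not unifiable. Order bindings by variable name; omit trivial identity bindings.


{v ↦ (t), y ↦ (p (t))}


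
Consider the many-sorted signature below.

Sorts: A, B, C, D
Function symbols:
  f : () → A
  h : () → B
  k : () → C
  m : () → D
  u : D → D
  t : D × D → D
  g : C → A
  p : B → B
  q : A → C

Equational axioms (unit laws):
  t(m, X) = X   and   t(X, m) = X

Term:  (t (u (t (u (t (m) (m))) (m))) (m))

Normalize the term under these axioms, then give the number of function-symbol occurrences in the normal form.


size = 3

1. (t (u (t (u (t (m) (m))) (m))) (m))  →  (u (t (u (t (m) (m))) (m)))
2. (u (t (u (t (m) (m))) (m)))  →  (u (u (t (m) (m))))
3. (u (u (t (m) (m))))  →  (u (u (m)))
normal form: (u (u (m)))


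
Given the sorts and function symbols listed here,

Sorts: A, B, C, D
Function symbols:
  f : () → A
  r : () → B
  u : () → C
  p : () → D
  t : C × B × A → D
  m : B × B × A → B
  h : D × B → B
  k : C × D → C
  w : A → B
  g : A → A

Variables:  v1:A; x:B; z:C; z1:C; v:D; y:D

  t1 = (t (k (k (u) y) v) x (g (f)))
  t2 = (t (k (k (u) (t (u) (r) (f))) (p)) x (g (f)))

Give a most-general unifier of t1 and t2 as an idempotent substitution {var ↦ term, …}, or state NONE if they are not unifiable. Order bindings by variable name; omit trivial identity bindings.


{v ↦ (p), y ↦ (t (u) (r) (f))}


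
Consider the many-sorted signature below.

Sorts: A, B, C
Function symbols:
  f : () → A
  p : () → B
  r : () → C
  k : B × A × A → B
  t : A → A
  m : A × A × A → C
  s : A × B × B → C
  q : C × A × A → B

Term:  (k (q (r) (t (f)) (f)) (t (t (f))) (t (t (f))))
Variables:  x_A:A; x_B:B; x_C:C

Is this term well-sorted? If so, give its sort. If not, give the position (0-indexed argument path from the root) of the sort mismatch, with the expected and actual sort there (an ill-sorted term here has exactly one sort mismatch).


    (r) : C
      (f) : A
    (t (f)) : A
    (f) : A
  (q (r) (t (f)) (f)) : B
      (f) : A
    (t (f)) : A
  (t (t (f))) : A
      (f) : A
    (t (f)) : A
  (t (t (f))) : A
(k (q (r) (t (f)) (f)) (t (t (f))) (t (t (f)))) : B

well-sorted; sort = B


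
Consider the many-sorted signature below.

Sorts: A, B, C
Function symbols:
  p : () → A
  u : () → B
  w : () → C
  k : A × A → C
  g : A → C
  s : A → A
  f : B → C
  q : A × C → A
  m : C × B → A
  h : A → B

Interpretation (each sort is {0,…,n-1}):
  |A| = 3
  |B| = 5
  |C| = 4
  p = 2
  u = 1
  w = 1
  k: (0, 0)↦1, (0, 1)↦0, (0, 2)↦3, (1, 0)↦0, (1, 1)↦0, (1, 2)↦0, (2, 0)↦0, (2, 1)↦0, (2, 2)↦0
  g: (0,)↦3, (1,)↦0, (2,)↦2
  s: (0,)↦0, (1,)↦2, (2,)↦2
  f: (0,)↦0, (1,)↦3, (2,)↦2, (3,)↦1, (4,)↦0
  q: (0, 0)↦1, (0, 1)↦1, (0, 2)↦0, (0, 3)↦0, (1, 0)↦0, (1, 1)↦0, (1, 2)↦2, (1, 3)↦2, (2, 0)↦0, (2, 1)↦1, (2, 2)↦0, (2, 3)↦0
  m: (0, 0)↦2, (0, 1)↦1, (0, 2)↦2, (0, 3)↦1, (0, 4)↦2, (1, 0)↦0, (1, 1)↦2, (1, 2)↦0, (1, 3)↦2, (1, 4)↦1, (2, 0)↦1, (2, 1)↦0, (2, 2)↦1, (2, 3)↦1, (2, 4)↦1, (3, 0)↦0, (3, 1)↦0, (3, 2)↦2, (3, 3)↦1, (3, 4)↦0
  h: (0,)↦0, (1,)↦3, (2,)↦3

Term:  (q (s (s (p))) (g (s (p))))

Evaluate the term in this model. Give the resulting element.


value = 0

  p = 2
  (s (p)) = s(2,) = 2
  (s (s (p))) = s(2,) = 2
  p = 2
  (s (p)) = s(2,) = 2
  (g (s (p))) = g(2,) = 2
  (q (s (s (p))) (g (s (p)))) = q(2, 2) = 0


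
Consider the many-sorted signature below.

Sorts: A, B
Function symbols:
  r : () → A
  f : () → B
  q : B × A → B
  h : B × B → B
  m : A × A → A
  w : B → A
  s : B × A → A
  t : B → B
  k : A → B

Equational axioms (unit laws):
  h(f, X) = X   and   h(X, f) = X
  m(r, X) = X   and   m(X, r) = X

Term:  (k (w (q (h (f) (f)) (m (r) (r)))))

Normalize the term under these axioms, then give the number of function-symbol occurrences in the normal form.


1. (k (w (q (h (f) (f)) (m (r) (r)))))  →  (k (w (q (f) (m (r) (r)))))
2. (k (w (q (f) (m (r) (r)))))  →  (k (w (q (f) (r))))
normal form: (k (w (q (f) (r))))

size = 5


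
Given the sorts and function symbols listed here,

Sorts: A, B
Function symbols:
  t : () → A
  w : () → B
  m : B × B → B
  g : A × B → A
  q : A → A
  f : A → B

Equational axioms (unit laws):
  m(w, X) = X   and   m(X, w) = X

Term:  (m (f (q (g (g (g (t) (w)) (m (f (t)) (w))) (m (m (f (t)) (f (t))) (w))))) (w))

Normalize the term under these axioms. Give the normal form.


1. (m (f (q (g (g (g (t) (w)) (m (f (t)) (w))) (m (m (f (t)) (f (t))) (w))))) (w))  →  (f (q (g (g (g (t) (w)) (m (f (t)) (w))) (m (m (f (t)) (f (t))) (w)))))
2. (f (q (g (g (g (t) (w)) (m (f (t)) (w))) (m (m (f (t)) (f (t))) (w)))))  →  (f (q (g (g (g (t) (w)) (f (t))) (m (m (f (t)) (f (t))) (w)))))
3. (f (q (g (g (g (t) (w)) (f (t))) (m (m (f (t)) (f (t))) (w)))))  →  (f (q (g (g (g (t) (w)) (f (t))) (m (f (t)) (f (t))))))

normal form = (f (q (g (g (g (t) (w)) (f (t))) (m (f (t)) (f (t))))))


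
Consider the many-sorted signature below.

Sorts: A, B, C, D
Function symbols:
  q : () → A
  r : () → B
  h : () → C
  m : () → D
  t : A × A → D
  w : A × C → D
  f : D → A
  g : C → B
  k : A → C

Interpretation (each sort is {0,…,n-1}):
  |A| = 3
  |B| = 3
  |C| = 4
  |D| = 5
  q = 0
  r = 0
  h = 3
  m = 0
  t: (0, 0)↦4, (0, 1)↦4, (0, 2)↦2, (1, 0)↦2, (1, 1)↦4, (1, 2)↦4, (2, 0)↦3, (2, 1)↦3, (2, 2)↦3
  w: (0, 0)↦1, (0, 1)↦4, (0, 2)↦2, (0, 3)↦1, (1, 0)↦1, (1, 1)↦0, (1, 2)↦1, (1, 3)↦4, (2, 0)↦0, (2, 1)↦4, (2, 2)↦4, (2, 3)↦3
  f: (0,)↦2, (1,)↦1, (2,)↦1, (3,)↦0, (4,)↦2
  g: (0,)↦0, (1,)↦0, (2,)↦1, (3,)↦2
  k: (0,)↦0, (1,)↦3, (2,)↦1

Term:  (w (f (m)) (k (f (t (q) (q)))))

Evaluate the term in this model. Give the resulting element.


value = 4

  m = 0
  (f (m)) = f(0,) = 2
  q = 0
  q = 0
  (t (q) (q)) = t(0, 0) = 4
  (f (t (q) (q))) = f(4,) = 2
  (k (f (t (q) (q)))) = k(2,) = 1
  (w (f (m)) (k (f (t (q) (q))))) = w(2, 1) = 4


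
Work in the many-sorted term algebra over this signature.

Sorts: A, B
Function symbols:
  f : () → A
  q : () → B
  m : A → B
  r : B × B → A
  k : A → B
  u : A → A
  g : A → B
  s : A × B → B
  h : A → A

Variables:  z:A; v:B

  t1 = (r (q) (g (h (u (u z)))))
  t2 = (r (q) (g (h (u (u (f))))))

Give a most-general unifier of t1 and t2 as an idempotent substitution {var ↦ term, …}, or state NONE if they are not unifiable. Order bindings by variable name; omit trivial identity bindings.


{z ↦ (f)}


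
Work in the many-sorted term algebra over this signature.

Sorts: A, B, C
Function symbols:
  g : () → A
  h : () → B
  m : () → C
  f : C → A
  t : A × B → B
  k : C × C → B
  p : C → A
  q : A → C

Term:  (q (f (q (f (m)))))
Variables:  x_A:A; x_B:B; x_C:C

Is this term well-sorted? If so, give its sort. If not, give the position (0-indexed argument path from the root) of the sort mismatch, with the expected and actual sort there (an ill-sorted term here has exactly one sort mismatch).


        (m) : C
      (f (m)) : A
    (q (f (m))) : C
  (f (q (f (m)))) : A
(q (f (q (f (m))))) : C

well-sorted; sort = C


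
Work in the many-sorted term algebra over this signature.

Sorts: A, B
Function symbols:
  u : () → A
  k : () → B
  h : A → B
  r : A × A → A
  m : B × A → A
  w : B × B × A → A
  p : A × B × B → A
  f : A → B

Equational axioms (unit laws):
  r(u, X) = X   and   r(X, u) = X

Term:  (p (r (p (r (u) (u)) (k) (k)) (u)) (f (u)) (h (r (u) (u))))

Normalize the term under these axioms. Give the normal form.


normal form = (p (p (u) (k) (k)) (f (u)) (h (u)))

1. (p (r (p (r (u) (u)) (k) (k)) (u)) (f (u)) (h (r (u) (u))))  →  (p (p (r (u) (u)) (k) (k)) (f (u)) (h (r (u) (u))))
2. (p (p (r (u) (u)) (k) (k)) (f (u)) (h (r (u) (u))))  →  (p (p (u) (k) (k)) (f (u)) (h (r (u) (u))))
3. (p (p (u) (k) (k)) (f (u)) (h (r (u) (u))))  →  (p (p (u) (k) (k)) (f (u)) (h (u)))


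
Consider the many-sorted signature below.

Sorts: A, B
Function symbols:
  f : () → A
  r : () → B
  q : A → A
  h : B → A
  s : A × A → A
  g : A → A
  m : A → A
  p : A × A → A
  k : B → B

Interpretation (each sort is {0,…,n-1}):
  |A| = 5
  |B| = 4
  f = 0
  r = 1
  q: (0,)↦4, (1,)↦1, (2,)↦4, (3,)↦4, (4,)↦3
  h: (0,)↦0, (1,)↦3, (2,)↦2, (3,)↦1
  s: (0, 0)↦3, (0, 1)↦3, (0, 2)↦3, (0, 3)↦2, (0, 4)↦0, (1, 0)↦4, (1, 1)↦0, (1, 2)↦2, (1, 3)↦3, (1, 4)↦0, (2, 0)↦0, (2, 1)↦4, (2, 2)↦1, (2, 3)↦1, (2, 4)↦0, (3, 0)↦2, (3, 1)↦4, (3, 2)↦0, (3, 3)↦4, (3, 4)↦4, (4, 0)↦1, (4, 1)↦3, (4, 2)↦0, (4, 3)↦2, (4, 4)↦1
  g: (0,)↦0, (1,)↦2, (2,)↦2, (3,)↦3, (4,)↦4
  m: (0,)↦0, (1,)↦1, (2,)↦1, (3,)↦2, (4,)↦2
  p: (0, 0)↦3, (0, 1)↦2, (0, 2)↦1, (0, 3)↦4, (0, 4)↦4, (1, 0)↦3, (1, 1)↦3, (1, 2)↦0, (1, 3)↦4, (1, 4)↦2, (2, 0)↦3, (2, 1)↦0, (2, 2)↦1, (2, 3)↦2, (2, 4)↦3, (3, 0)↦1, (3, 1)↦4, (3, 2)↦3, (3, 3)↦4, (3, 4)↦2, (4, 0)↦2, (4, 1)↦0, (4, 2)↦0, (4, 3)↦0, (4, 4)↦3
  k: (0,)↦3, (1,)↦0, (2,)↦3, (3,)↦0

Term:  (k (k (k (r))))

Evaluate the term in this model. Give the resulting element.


value = 0

  r = 1
  (k (r)) = k(1,) = 0
  (k (k (r))) = k(0,) = 3
  (k (k (k (r)))) = k(3,) = 0


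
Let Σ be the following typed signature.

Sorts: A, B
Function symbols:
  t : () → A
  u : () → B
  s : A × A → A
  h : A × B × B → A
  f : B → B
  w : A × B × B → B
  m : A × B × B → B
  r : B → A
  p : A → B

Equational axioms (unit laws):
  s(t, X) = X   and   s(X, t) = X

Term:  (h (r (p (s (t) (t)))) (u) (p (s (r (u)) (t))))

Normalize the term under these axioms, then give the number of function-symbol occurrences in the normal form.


size = 8

1. (h (r (p (s (t) (t)))) (u) (p (s (r (u)) (t))))  →  (h (r (p (t))) (u) (p (s (r (u)) (t))))
2. (h (r (p (t))) (u) (p (s (r (u)) (t))))  →  (h (r (p (t))) (u) (p (r (u))))
normal form: (h (r (p (t))) (u) (p (r (u))))


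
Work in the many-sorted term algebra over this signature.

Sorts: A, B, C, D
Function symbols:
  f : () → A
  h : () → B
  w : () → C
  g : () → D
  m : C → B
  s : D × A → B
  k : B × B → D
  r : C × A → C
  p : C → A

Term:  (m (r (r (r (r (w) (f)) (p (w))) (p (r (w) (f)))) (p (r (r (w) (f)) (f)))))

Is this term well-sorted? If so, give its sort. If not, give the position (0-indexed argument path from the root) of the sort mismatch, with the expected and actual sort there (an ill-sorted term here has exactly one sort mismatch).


well-sorted; sort = B

          (w) : C
          (f) : A
        (r (w) (f)) : C
          (w) : C
        (p (w)) : A
      (r (r (w) (f)) (p (w))) : C
          (w) : C
          (f) : A
        (r (w) (f)) : C
      (p (r (w) (f))) : A
    (r (r (r (w) (f)) (p (w))) (p (r (w) (f)))) : C
          (w) : C
          (f) : A
        (r (w) (f)) : C
        (f) : A
      (r (r (w) (f)) (f)) : C
    (p (r (r (w) (f)) (f))) : A
  (r (r (r (r (w) (f)) (p (w))) (p (r (w) (f)))) (p (r (r (w) (f)) (f)))) : C
(m (r (r (r (r (w) (f)) (p (w))) (p (r (w) (f)))) (p (r (r (w) (f)) (f))))) : B


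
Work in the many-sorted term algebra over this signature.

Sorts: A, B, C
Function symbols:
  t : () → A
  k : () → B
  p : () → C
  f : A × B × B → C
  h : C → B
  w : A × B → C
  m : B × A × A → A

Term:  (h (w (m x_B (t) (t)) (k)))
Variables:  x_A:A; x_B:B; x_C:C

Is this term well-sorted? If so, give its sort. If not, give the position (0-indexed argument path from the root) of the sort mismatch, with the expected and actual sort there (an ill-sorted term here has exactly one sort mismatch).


      x_B : B
      (t) : A
      (t) : A
    (m x_B (t) (t)) : A
    (k) : B
  (w (m x_B (t) (t)) (k)) : C
(h (w (m x_B (t) (t)) (k))) : B

well-sorted; sort = B


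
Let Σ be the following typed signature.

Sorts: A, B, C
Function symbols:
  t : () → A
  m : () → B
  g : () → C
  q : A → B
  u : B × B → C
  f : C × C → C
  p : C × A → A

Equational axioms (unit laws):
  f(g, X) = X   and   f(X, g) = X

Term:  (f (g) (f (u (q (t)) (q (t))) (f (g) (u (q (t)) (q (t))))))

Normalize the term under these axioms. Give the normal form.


1. (f (g) (f (u (q (t)) (q (t))) (f (g) (u (q (t)) (q (t))))))  →  (f (u (q (t)) (q (t))) (f (g) (u (q (t)) (q (t)))))
2. (f (u (q (t)) (q (t))) (f (g) (u (q (t)) (q (t)))))  →  (f (u (q (t)) (q (t))) (u (q (t)) (q (t))))

normal form = (f (u (q (t)) (q (t))) (u (q (t)) (q (t))))


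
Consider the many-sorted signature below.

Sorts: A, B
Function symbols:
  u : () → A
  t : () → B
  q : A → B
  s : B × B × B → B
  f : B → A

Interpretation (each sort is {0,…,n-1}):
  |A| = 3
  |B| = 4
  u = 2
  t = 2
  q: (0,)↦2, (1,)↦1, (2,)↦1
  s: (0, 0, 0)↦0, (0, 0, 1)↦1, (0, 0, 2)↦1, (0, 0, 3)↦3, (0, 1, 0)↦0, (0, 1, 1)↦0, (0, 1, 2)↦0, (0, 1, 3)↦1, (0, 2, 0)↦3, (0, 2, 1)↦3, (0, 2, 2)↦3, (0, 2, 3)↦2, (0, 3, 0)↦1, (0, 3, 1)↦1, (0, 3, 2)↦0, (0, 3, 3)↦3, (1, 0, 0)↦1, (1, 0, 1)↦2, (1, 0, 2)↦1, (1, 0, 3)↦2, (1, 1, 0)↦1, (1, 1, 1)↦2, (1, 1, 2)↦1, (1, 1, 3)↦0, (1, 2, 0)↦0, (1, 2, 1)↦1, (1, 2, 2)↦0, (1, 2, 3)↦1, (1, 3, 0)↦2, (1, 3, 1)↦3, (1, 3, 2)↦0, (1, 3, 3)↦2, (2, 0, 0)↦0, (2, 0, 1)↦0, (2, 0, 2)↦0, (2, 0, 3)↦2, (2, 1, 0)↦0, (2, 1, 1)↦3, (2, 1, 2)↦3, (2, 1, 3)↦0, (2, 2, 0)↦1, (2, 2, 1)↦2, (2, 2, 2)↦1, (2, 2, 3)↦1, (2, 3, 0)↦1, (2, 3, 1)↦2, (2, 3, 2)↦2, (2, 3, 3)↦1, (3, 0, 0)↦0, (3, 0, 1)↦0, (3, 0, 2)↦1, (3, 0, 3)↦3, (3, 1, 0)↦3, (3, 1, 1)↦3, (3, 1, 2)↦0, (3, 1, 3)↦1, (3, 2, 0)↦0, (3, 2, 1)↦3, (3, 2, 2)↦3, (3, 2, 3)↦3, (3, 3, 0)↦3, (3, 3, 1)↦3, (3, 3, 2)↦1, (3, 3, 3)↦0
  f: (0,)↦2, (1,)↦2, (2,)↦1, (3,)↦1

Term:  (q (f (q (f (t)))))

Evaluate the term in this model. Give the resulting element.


  t = 2
  (f (t)) = f(2,) = 1
  (q (f (t))) = q(1,) = 1
  (f (q (f (t)))) = f(1,) = 2
  (q (f (q (f (t))))) = q(2,) = 1

value = 1


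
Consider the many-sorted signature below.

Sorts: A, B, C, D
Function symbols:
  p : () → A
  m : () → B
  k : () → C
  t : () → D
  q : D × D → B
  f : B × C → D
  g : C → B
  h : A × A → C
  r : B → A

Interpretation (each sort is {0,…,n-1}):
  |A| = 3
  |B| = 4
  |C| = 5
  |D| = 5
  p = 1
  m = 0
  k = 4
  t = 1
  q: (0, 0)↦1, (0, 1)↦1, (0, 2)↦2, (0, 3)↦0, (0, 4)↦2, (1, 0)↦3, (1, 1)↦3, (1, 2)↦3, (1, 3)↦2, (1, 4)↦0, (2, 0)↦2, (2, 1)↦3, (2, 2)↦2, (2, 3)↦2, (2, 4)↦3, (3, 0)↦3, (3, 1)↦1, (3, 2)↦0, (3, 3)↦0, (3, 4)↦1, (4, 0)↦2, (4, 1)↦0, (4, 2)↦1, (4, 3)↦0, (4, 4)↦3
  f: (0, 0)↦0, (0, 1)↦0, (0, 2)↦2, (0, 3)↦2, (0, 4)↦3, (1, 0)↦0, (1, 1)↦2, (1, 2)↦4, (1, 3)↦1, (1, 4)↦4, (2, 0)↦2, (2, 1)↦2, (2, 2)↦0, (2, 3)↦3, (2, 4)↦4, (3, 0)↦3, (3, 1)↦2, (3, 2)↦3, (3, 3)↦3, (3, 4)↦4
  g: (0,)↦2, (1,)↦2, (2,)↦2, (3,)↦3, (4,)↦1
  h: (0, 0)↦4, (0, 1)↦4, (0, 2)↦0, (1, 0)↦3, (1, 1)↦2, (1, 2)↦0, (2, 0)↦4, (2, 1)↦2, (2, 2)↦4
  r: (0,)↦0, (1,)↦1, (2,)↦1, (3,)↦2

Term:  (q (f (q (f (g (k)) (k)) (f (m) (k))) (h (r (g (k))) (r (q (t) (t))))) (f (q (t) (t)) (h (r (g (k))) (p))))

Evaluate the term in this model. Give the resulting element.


value = 0

  k = 4
  (g (k)) = g(4,) = 1
  k = 4
  (f (g (k)) (k)) = f(1, 4) = 4
  m = 0
  k = 4
  (f (m) (k)) = f(0, 4) = 3
  (q (f (g (k)) (k)) (f (m) (k))) = q(4, 3) = 0
  k = 4
  (g (k)) = g(4,) = 1
  (r (g (k))) = r(1,) = 1
  t = 1
  t = 1
  (q (t) (t)) = q(1, 1) = 3
  (r (q (t) (t))) = r(3,) = 2
  (h (r (g (k))) (r (q (t) (t)))) = h(1, 2) = 0
  (f (q (f (g (k)) (k)) (f (m) (k))) (h (r (g (k))) (r (q (t) (t))))) = f(0, 0) = 0
  t = 1
  t = 1
  (q (t) (t)) = q(1, 1) = 3
  k = 4
  (g (k)) = g(4,) = 1
  (r (g (k))) = r(1,) = 1
  p = 1
  (h (r (g (k))) (p)) = h(1, 1) = 2
  (f (q (t) (t)) (h (r (g (k))) (p))) = f(3, 2) = 3
  (q (f (q (f (g (k)) (k)) (f (m) (k))) (h (r (g (k))) (r (q (t) (t))))) (f (q (t) (t)) (h (r (g (k))) (p)))) = q(0, 3) = 0


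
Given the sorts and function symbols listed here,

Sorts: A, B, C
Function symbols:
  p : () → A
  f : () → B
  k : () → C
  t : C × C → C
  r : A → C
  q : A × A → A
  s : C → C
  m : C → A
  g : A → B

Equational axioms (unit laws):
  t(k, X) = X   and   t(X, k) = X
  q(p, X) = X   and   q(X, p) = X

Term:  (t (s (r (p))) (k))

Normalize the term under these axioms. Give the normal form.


1. (t (s (r (p))) (k))  →  (s (r (p)))

normal form = (s (r (p)))


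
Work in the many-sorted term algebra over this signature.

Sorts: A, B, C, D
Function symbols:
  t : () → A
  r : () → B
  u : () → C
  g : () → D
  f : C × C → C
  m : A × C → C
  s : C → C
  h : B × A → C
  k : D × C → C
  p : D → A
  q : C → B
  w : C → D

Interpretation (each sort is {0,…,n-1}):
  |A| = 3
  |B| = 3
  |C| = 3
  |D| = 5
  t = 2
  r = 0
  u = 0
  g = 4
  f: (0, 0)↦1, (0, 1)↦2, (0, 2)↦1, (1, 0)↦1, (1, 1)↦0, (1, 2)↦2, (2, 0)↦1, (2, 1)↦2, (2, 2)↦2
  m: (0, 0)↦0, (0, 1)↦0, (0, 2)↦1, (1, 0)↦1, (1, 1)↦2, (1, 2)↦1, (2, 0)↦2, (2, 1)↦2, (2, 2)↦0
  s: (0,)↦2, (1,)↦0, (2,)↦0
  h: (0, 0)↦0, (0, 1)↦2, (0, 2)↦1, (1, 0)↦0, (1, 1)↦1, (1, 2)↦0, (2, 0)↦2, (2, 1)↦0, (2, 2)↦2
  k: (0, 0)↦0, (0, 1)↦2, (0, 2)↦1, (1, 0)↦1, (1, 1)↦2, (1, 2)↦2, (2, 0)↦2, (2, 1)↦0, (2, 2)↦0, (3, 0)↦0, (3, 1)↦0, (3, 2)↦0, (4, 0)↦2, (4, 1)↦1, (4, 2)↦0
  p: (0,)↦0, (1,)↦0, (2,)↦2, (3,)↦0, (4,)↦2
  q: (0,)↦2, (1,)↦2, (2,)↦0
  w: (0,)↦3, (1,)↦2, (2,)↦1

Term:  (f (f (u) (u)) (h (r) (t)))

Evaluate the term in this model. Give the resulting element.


  u = 0
  u = 0
  (f (u) (u)) = f(0, 0) = 1
  r = 0
  t = 2
  (h (r) (t)) = h(0, 2) = 1
  (f (f (u) (u)) (h (r) (t))) = f(1, 1) = 0

value = 0


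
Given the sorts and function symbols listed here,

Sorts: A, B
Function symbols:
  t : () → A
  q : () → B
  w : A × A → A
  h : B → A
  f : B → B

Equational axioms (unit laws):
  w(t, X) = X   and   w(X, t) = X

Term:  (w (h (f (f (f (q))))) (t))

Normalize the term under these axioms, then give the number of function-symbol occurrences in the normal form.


size = 5

1. (w (h (f (f (f (q))))) (t))  →  (h (f (f (f (q)))))
normal form: (h (f (f (f (q)))))


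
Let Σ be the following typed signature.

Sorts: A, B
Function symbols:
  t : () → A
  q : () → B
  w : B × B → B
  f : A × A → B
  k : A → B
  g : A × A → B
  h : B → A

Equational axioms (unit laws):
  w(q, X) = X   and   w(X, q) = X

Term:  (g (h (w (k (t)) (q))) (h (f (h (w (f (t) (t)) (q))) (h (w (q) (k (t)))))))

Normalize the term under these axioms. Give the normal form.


1. (g (h (w (k (t)) (q))) (h (f (h (w (f (t) (t)) (q))) (h (w (q) (k (t)))))))  →  (g (h (k (t))) (h (f (h (w (f (t) (t)) (q))) (h (w (q) (k (t)))))))
2. (g (h (k (t))) (h (f (h (w (f (t) (t)) (q))) (h (w (q) (k (t)))))))  →  (g (h (k (t))) (h (f (h (f (t) (t))) (h (w (q) (k (t)))))))
3. (g (h (k (t))) (h (f (h (f (t) (t))) (h (w (q) (k (t)))))))  →  (g (h (k (t))) (h (f (h (f (t) (t))) (h (k (t))))))

normal form = (g (h (k (t))) (h (f (h (f (t) (t))) (h (k (t))))))


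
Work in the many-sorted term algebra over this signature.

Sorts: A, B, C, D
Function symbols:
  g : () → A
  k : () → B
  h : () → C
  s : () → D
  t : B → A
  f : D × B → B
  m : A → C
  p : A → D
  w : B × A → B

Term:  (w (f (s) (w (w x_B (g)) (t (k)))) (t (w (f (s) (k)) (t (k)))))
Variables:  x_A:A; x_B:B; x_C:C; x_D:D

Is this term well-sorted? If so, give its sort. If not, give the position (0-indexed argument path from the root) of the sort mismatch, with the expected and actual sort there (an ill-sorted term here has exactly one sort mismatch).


well-sorted; sort = B

    (s) : D
        x_B : B
        (g) : A
      (w x_B (g)) : B
        (k) : B
      (t (k)) : A
    (w (w x_B (g)) (t (k))) : B
  (f (s) (w (w x_B (g)) (t (k)))) : B
        (s) : D
        (k) : B
      (f (s) (k)) : B
        (k) : B
      (t (k)) : A
    (w (f (s) (k)) (t (k))) : B
  (t (w (f (s) (k)) (t (k)))) : A
(w (f (s) (w (w x_B (g)) (t (k)))) (t (w (f (s) (k)) (t (k))))) : B


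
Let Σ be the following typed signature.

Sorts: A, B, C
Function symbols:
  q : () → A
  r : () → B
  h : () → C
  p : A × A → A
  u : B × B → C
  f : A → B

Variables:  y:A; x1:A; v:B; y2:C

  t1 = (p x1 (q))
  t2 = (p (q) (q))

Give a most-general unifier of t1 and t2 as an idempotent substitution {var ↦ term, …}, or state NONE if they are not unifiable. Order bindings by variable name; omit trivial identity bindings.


{x1 ↦ (q)}


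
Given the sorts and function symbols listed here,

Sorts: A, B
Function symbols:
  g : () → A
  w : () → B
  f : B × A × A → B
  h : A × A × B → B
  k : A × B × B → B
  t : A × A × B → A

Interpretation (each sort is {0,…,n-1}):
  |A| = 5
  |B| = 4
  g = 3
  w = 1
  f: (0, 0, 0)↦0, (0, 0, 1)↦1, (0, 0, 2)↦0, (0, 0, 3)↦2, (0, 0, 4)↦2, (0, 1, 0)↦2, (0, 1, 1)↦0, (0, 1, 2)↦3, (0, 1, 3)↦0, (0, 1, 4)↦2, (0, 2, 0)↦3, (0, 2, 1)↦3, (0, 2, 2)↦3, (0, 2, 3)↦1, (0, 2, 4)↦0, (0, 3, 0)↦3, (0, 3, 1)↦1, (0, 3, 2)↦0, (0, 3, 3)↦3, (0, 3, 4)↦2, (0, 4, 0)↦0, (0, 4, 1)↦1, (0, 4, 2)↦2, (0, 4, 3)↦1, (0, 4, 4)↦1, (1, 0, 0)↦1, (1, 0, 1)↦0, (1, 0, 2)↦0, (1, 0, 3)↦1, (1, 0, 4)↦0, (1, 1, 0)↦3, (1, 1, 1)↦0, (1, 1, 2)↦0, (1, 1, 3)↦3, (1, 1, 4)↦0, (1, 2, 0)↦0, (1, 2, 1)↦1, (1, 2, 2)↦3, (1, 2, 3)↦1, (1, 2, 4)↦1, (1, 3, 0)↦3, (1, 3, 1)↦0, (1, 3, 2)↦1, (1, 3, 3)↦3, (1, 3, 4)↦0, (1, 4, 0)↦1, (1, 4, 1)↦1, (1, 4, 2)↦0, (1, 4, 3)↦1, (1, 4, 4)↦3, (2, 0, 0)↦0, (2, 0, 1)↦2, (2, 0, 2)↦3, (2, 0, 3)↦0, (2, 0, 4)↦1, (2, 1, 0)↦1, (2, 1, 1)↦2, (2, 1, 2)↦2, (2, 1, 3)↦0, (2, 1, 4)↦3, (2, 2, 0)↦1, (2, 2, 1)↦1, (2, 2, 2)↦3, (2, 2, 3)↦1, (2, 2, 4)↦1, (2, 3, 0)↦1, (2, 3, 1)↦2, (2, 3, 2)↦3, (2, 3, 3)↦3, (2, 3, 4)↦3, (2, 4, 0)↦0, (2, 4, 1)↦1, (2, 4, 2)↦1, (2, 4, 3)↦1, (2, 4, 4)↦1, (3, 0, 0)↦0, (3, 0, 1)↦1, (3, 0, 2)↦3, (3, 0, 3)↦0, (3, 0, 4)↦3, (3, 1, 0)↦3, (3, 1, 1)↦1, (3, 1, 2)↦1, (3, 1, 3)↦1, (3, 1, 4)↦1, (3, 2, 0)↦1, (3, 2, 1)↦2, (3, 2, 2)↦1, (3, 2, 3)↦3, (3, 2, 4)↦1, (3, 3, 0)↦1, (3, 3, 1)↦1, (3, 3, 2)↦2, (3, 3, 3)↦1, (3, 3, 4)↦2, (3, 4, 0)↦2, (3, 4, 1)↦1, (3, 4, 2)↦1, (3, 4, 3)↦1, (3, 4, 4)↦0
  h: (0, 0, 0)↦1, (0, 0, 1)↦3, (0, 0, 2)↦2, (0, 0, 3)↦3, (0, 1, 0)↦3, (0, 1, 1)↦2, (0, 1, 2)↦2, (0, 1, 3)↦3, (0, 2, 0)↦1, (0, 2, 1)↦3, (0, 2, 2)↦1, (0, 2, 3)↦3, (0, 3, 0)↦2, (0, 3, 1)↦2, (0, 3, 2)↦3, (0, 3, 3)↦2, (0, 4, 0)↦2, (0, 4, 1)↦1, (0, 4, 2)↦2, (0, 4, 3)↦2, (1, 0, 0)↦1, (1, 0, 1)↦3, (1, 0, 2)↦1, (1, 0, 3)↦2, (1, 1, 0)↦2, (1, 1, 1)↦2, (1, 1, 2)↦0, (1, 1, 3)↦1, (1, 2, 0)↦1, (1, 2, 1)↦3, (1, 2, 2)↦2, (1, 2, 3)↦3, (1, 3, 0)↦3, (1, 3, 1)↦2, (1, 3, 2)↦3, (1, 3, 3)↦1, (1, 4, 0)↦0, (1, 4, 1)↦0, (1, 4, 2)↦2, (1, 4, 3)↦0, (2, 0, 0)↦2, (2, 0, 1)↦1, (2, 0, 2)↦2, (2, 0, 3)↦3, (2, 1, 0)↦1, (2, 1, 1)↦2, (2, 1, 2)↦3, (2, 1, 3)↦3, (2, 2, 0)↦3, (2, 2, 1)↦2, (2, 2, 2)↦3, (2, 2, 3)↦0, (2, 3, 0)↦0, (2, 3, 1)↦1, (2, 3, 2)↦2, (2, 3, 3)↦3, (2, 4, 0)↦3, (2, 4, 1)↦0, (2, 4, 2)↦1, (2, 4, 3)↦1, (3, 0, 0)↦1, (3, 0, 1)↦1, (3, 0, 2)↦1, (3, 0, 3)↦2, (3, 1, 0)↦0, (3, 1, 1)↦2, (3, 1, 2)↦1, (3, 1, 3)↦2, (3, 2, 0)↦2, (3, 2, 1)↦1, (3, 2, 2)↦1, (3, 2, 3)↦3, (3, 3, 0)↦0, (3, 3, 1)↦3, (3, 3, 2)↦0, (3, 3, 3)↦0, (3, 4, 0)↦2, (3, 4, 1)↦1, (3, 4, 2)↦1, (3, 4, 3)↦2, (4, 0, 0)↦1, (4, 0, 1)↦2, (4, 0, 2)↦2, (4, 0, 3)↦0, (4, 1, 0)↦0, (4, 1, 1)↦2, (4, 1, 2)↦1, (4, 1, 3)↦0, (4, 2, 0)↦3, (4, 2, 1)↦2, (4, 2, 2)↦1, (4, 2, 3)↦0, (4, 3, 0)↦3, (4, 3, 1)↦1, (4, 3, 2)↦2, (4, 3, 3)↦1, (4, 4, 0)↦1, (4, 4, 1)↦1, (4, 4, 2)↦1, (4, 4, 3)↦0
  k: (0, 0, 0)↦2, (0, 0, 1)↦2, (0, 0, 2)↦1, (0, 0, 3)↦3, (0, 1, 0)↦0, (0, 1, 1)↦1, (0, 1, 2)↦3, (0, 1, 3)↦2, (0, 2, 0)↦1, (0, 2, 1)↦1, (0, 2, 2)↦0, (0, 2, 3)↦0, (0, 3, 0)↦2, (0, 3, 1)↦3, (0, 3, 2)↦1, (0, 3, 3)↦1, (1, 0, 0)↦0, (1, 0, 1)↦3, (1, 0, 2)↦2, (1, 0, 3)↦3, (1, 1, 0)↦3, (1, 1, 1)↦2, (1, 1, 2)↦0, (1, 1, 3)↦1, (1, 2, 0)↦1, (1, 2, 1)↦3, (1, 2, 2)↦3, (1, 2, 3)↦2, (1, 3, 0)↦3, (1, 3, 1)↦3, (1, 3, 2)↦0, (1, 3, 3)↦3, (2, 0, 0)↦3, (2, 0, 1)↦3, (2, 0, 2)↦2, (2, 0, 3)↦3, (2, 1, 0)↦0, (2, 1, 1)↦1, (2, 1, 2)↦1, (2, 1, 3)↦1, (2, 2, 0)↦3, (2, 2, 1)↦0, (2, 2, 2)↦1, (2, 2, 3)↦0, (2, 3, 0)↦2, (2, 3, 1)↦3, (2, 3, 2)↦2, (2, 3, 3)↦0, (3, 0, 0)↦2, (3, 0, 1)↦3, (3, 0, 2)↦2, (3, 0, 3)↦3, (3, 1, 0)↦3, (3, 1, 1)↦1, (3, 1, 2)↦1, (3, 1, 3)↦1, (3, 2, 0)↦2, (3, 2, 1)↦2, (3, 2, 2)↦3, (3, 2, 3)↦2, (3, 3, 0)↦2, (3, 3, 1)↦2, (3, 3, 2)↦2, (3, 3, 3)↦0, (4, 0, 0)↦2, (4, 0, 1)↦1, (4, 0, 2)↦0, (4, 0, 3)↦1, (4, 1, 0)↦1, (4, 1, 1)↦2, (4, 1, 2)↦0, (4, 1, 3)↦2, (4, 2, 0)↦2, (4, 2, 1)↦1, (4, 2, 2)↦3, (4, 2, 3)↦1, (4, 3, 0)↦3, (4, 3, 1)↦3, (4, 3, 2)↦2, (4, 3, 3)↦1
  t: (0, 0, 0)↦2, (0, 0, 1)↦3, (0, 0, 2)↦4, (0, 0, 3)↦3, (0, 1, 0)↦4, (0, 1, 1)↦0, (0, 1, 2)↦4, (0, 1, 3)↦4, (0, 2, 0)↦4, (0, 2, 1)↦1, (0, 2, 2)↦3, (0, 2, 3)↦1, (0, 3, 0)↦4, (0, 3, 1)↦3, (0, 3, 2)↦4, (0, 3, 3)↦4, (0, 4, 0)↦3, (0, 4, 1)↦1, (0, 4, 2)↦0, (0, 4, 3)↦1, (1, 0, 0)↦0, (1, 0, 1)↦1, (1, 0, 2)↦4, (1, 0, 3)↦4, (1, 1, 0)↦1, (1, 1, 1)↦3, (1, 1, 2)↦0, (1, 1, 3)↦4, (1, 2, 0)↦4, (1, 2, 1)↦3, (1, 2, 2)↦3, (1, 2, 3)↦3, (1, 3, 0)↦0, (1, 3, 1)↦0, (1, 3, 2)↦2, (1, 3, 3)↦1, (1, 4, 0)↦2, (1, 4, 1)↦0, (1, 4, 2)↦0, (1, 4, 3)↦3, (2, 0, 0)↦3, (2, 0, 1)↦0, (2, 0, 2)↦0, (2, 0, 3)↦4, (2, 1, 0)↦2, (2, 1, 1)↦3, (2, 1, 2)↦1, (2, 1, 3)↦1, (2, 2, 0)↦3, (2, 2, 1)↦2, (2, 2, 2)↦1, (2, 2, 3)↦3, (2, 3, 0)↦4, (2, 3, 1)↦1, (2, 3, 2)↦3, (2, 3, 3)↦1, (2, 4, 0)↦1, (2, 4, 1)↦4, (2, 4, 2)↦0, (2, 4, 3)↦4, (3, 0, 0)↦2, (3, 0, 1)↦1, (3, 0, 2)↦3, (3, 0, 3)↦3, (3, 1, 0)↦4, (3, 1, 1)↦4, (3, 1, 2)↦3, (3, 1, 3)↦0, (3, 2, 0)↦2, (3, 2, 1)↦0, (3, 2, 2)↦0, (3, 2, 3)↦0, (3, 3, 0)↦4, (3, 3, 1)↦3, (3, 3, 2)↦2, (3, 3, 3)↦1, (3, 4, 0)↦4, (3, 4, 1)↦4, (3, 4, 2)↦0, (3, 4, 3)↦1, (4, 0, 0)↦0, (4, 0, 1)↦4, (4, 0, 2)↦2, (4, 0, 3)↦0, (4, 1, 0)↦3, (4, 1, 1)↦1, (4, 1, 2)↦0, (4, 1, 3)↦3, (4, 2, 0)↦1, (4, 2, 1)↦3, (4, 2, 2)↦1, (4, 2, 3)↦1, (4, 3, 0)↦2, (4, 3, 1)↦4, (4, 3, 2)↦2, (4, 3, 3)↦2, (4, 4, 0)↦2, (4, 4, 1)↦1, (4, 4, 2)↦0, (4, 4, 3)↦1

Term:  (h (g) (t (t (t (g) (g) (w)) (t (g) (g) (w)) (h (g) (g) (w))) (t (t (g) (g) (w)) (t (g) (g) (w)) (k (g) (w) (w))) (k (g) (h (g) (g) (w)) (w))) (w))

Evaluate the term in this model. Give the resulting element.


value = 1

  g = 3
  g = 3
  g = 3
  w = 1
  (t (g) (g) (w)) = t(3, 3, 1) = 3
  g = 3
  g = 3
  w = 1
  (t (g) (g) (w)) = t(3, 3, 1) = 3
  g = 3
  g = 3
  w = 1
  (h (g) (g) (w)) = h(3, 3, 1) = 3
  (t (t (g) (g) (w)) (t (g) (g) (w)) (h (g) (g) (w))) = t(3, 3, 3) = 1
  g = 3
  g = 3
  w = 1
  (t (g) (g) (w)) = t(3, 3, 1) = 3
  g = 3
  g = 3
  w = 1
  (t (g) (g) (w)) = t(3, 3, 1) = 3
  g = 3
  w = 1
  w = 1
  (k (g) (w) (w)) = k(3, 1, 1) = 1
  (t (t (g) (g) (w)) (t (g) (g) (w)) (k (g) (w) (w))) = t(3, 3, 1) = 3
  g = 3
  g = 3
  g = 3
  w = 1
  (h (g) (g) (w)) = h(3, 3, 1) = 3
  w = 1
  (k (g) (h (g) (g) (w)) (w)) = k(3, 3, 1) = 2
  (t (t (t (g) (g) (w)) (t (g) (g) (w)) (h (g) (g) (w))) (t (t (g) (g) (w)) (t (g) (g) (w)) (k (g) (w) (w))) (k (g) (h (g) (g) (w)) (w))) = t(1, 3, 2) = 2
  w = 1
  (h (g) (t (t (t (g) (g) (w)) (t (g) (g) (w)) (h (g) (g) (w))) (t (t (g) (g) (w)) (t (g) (g) (w)) (k (g) (w) (w))) (k (g) (h (g) (g) (w)) (w))) (w)) = h(3, 2, 1) = 1


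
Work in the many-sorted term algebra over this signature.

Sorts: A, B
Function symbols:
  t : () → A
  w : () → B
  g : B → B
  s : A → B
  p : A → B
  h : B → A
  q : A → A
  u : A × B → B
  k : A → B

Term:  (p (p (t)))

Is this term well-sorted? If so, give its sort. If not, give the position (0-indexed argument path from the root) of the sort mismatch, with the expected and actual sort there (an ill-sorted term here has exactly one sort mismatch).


ill-sorted at position [0]: expected A, got B

    (t) : A
  (p (t)) : B
(p (p (t))) : ✗ arg 0 at [0] has sort B, expected A


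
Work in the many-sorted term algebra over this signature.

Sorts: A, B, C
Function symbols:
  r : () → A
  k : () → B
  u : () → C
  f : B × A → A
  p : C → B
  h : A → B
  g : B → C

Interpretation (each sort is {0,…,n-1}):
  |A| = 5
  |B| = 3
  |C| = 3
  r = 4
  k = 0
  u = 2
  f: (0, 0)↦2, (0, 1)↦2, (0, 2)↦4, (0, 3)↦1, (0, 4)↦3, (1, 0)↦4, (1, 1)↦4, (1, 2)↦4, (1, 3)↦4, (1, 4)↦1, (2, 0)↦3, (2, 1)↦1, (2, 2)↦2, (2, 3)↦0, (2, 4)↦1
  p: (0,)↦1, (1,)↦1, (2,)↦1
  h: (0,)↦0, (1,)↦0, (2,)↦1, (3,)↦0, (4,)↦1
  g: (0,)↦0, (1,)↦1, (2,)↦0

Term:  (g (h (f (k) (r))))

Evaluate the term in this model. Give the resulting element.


value = 0

  k = 0
  r = 4
  (f (k) (r)) = f(0, 4) = 3
  (h (f (k) (r))) = h(3,) = 0
  (g (h (f (k) (r)))) = g(0,) = 0


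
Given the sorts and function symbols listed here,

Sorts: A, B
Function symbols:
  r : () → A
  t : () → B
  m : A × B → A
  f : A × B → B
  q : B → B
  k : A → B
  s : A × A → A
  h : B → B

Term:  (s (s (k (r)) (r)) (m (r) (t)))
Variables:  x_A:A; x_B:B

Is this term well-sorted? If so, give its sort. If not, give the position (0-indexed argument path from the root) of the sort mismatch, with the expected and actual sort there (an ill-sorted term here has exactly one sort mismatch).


      (r) : A
    (k (r)) : B
    (r) : A
  (s (k (r)) (r)) : ✗ arg 0 at [0, 0] has sort B, expected A
    (r) : A
    (t) : B
  (m (r) (t)) : A

ill-sorted at position [0, 0]: expected A, got B


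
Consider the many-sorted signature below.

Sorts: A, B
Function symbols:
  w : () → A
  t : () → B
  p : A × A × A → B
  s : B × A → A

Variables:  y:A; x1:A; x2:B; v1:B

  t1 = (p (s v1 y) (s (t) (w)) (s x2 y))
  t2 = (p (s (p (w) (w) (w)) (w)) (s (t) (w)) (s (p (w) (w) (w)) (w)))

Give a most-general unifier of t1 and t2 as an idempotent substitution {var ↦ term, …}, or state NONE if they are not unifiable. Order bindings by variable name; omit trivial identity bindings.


{v1 ↦ (p (w) (w) (w)), x2 ↦ (p (w) (w) (w)), y ↦ (w)}


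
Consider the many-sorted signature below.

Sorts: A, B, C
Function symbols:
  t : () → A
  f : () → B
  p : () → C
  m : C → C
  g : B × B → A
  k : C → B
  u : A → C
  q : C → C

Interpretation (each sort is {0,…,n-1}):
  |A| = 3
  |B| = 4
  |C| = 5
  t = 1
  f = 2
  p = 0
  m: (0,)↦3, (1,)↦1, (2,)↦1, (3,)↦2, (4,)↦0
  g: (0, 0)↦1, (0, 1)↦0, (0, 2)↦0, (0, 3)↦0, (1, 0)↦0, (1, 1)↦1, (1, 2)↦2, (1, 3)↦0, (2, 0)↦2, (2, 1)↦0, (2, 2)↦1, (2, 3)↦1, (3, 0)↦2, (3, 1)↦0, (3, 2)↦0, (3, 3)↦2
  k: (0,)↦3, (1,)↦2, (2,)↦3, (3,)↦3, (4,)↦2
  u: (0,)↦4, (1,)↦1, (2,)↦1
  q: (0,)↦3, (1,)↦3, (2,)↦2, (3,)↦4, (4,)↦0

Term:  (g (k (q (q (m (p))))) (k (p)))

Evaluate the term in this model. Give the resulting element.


  p = 0
  (m (p)) = m(0,) = 3
  (q (m (p))) = q(3,) = 4
  (q (q (m (p)))) = q(4,) = 0
  (k (q (q (m (p))))) = k(0,) = 3
  p = 0
  (k (p)) = k(0,) = 3
  (g (k (q (q (m (p))))) (k (p))) = g(3, 3) = 2

value = 2


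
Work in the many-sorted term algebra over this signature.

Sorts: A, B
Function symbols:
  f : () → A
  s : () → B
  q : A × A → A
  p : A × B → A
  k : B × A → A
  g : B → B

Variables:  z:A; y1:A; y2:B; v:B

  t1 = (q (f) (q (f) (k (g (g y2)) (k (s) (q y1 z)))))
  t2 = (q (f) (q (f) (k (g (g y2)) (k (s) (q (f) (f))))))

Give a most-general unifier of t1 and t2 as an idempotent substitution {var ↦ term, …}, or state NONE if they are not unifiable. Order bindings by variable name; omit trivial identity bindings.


{y1 ↦ (f), z ↦ (f)}


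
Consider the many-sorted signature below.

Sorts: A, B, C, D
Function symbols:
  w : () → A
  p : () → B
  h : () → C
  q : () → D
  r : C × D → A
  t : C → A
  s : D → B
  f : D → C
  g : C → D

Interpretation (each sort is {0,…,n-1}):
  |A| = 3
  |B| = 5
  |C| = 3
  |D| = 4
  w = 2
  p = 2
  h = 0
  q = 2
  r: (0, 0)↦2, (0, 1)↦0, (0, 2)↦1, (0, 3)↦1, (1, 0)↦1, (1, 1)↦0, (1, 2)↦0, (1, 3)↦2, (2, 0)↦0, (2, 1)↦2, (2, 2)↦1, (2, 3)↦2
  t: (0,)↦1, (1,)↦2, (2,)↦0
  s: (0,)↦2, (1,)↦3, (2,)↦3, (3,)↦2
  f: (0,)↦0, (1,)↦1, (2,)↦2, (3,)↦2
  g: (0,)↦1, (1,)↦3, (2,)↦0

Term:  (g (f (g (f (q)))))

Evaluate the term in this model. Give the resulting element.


value = 1

  q = 2
  (f (q)) = f(2,) = 2
  (g (f (q))) = g(2,) = 0
  (f (g (f (q)))) = f(0,) = 0
  (g (f (g (f (q))))) = g(0,) = 1


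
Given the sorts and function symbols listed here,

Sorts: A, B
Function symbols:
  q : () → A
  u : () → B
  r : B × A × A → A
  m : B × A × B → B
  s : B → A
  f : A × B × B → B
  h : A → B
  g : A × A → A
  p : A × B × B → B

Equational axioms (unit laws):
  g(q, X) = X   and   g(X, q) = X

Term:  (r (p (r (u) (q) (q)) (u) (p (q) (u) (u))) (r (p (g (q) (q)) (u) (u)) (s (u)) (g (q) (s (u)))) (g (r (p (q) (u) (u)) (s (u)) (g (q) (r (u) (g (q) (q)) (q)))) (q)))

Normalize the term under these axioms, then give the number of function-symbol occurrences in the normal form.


size = 31

1. (r (p (r (u) (q) (q)) (u) (p (q) (u) (u))) (r (p (g (q) (q)) (u) (u)) (s (u)) (g (q) (s (u)))) (g (r (p (q) (u) (u)) (s (u)) (g (q) (r (u) (g (q) (q)) (q)))) (q)))  →  (r (p (r (u) (q) (q)) (u) (p (q) (u) (u))) (r (p (q) (u) (u)) (s (u)) (g (q) (s (u)))) (g (r (p (q) (u) (u)) (s (u)) (g (q) (r (u) (g (q) (q)) (q)))) (q)))
2. (r (p (r (u) (q) (q)) (u) (p (q) (u) (u))) (r (p (q) (u) (u)) (s (u)) (g (q) (s (u)))) (g (r (p (q) (u) (u)) (s (u)) (g (q) (r (u) (g (q) (q)) (q)))) (q)))  →  (r (p (r (u) (q) (q)) (u) (p (q) (u) (u))) (r (p (q) (u) (u)) (s (u)) (s (u))) (g (r (p (q) (u) (u)) (s (u)) (g (q) (r (u) (g (q) (q)) (q)))) (q)))
3. (r (p (r (u) (q) (q)) (u) (p (q) (u) (u))) (r (p (q) (u) (u)) (s (u)) (s (u))) (g (r (p (q) (u) (u)) (s (u)) (g (q) (r (u) (g (q) (q)) (q)))) (q)))  →  (r (p (r (u) (q) (q)) (u) (p (q) (u) (u))) (r (p (q) (u) (u)) (s (u)) (s (u))) (r (p (q) (u) (u)) (s (u)) (g (q) (r (u) (g (q) (q)) (q)))))
4. (r (p (r (u) (q) (q)) (u) (p (q) (u) (u))) (r (p (q) (u) (u)) (s (u)) (s (u))) (r (p (q) (u) (u)) (s (u)) (g (q) (r (u) (g (q) (q)) (q)))))  →  (r (p (r (u) (q) (q)) (u) (p (q) (u) (u))) (r (p (q) (u) (u)) (s (u)) (s (u))) (r (p (q) (u) (u)) (s (u)) (r (u) (g (q) (q)) (q))))
5. (r (p (r (u) (q) (q)) (u) (p (q) (u) (u))) (r (p (q) (u) (u)) (s (u)) (s (u))) (r (p (q) (u) (u)) (s (u)) (r (u) (g (q) (q)) (q))))  →  (r (p (r (u) (q) (q)) (u) (p (q) (u) (u))) (r (p (q) (u) (u)) (s (u)) (s (u))) (r (p (q) (u) (u)) (s (u)) (r (u) (q) (q))))
normal form: (r (p (r (u) (q) (q)) (u) (p (q) (u) (u))) (r (p (q) (u) (u)) (s (u)) (s (u))) (r (p (q) (u) (u)) (s (u)) (r (u) (q) (q))))


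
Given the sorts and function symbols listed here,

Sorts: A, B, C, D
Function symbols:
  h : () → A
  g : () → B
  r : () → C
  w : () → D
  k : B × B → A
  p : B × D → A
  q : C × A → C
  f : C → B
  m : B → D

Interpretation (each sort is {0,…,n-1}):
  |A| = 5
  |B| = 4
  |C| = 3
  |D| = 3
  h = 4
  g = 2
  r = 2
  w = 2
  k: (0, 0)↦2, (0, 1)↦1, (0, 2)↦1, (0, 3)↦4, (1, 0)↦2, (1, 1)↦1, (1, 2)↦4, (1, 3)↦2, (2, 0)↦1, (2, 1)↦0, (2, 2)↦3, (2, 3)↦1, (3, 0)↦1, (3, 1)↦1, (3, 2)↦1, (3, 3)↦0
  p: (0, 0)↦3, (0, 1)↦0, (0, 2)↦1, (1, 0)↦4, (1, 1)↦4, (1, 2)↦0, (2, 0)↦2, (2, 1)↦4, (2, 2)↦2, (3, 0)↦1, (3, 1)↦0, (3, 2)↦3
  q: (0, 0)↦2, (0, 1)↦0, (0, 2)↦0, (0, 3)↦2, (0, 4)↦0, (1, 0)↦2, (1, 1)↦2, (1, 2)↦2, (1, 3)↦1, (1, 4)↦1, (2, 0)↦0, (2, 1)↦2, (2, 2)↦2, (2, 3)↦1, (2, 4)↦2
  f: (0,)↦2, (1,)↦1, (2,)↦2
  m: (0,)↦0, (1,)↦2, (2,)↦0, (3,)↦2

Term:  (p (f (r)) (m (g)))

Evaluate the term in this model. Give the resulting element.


  r = 2
  (f (r)) = f(2,) = 2
  g = 2
  (m (g)) = m(2,) = 0
  (p (f (r)) (m (g))) = p(2, 0) = 2

value = 2
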